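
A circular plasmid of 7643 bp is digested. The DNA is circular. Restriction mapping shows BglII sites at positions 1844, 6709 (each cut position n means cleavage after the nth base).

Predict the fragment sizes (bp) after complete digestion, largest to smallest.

Circular molecule, 2 cuts → 2 fragments:
  6709 − 1844 = 4865 bp
  wrap: 7643 − 6709 + 1844 = 2778 bp
Sorted largest to smallest: 4865, 2778 bp.

4865, 2778 bp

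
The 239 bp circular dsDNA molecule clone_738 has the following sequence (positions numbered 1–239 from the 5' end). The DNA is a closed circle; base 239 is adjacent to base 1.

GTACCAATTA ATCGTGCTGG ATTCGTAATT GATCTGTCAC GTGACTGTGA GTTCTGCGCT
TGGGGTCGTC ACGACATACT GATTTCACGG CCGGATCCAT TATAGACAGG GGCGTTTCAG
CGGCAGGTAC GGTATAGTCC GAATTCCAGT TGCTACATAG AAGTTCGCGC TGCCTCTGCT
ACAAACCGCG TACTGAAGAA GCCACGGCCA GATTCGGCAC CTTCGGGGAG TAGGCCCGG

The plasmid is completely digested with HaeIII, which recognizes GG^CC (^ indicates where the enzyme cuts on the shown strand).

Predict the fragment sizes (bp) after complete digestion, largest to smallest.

HaeIII sites (GGCC) start at positions 89, 206, 233.
HaeIII cuts after base 2 of each site, so after positions 90, 207, 234.
Circular molecule, 3 cuts → 3 fragments:
  91–207 → 117 bp
  208–234 → 27 bp
  235–239 then 1–90 → 5 + 90 = 95 bp
Sorted largest to smallest: 117, 95, 27 bp.

117, 95, 27 bp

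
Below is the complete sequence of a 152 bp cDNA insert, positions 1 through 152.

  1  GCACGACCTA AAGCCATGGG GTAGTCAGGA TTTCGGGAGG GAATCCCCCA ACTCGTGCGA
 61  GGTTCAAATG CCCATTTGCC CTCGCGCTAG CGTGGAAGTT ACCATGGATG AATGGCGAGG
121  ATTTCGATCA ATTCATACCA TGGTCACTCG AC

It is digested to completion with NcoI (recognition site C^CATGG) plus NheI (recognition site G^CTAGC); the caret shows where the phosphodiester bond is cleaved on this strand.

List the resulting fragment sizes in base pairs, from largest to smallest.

72, 36, 16, 14, 14 bp

NcoI sites (CCATGG) start at positions 14, 102, 138.
NcoI cuts after the first base of each site, so after positions 14, 102, 138.
The NheI site (GCTAGC) starts at position 86.
NheI cuts after the first base of each site, so after position 86.
Combined cut positions: 14, 86, 102, 138.
Linear molecule, 4 cuts → 5 fragments:
  1–14 → 14 bp
  15–86 → 72 bp
  87–102 → 16 bp
  103–138 → 36 bp
  139–152 → 14 bp
Sorted largest to smallest: 72, 36, 16, 14, 14 bp.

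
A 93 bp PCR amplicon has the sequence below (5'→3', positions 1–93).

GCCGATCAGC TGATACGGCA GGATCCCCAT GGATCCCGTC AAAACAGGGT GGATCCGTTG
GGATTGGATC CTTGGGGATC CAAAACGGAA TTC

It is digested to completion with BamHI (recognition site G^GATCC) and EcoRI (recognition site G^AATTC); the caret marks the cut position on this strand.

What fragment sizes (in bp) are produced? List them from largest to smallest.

21, 20, 15, 12, 10, 10, 5 bp

BamHI sites (GGATCC) start at positions 21, 31, 51, 66, 76.
BamHI cuts after the first base of each site, so after positions 21, 31, 51, 66, 76.
The EcoRI site (GAATTC) starts at position 88.
EcoRI cuts after the first base of each site, so after position 88.
Combined cut positions: 21, 31, 51, 66, 76, 88.
Linear molecule, 6 cuts → 7 fragments:
  1–21 → 21 bp
  22–31 → 10 bp
  32–51 → 20 bp
  52–66 → 15 bp
  67–76 → 10 bp
  77–88 → 12 bp
  89–93 → 5 bp
Sorted largest to smallest: 21, 20, 15, 12, 10, 10, 5 bp.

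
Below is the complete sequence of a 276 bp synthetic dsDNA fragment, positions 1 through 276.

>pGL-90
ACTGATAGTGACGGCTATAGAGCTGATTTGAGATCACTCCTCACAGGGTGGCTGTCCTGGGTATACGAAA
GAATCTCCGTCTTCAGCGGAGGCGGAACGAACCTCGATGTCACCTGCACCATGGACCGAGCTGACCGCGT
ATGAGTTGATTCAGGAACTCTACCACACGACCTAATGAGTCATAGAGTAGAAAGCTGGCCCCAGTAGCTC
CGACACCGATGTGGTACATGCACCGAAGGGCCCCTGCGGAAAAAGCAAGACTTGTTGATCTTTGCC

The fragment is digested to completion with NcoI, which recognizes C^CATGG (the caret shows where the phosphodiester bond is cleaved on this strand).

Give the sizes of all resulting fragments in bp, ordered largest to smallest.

157, 119 bp

The NcoI site (CCATGG) starts at position 119.
NcoI cuts after the first base of each site, so after position 119.
Linear molecule, 1 cut → 2 fragments:
  1–119 → 119 bp
  120–276 → 157 bp
Sorted largest to smallest: 157, 119 bp.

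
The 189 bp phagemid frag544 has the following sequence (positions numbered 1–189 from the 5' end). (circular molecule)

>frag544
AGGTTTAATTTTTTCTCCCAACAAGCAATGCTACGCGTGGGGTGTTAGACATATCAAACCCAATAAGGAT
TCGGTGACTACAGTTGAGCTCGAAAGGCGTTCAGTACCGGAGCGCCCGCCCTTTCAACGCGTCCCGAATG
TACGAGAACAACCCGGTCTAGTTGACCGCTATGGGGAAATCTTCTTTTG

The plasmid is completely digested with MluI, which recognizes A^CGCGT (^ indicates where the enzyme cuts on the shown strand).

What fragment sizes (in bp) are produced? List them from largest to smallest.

MluI sites (ACGCGT) start at positions 33, 127.
MluI cuts after the first base of each site, so after positions 33, 127.
Circular molecule, 2 cuts → 2 fragments:
  34–127 → 94 bp
  128–189 then 1–33 → 62 + 33 = 95 bp
Sorted largest to smallest: 95, 94 bp.

95, 94 bp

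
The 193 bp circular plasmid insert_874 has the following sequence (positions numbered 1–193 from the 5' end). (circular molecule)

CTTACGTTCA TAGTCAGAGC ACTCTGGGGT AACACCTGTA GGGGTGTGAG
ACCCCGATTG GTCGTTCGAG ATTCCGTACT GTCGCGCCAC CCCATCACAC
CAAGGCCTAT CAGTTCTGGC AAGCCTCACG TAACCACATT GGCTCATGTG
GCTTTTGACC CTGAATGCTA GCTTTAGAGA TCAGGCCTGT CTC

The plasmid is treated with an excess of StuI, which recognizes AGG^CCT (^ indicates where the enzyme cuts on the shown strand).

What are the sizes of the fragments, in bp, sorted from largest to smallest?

StuI sites (AGGCCT) start at positions 103, 183.
StuI cuts after base 3 of each site, so after positions 105, 185.
Circular molecule, 2 cuts → 2 fragments:
  106–185 → 80 bp
  186–193 then 1–105 → 8 + 105 = 113 bp
Sorted largest to smallest: 113, 80 bp.

113, 80 bp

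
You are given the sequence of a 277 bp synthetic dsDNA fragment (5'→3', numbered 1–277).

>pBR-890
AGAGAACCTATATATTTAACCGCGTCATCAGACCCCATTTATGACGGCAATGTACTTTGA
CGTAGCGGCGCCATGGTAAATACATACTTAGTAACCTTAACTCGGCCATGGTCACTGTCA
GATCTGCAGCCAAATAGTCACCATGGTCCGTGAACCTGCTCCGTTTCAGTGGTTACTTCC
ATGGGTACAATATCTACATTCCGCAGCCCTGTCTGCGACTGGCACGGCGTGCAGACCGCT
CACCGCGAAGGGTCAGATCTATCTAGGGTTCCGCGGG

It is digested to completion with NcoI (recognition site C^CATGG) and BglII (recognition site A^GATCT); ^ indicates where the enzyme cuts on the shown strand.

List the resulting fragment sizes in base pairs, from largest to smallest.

76, 71, 38, 35, 22, 21, 14 bp

NcoI sites (CCATGG) start at positions 71, 106, 141, 179.
NcoI cuts after the first base of each site, so after positions 71, 106, 141, 179.
BglII sites (AGATCT) start at positions 120, 255.
BglII cuts after the first base of each site, so after positions 120, 255.
Combined cut positions: 71, 106, 120, 141, 179, 255.
Linear molecule, 6 cuts → 7 fragments:
  1–71 → 71 bp
  72–106 → 35 bp
  107–120 → 14 bp
  121–141 → 21 bp
  142–179 → 38 bp
  180–255 → 76 bp
  256–277 → 22 bp
Sorted largest to smallest: 76, 71, 38, 35, 22, 21, 14 bp.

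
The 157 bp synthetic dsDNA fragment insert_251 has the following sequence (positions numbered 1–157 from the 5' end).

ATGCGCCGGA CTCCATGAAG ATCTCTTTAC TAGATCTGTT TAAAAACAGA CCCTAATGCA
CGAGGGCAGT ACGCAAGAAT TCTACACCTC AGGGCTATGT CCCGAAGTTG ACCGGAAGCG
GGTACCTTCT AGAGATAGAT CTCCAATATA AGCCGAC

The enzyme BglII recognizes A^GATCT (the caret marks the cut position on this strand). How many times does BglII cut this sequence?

3

AGATCT occurs starting at positions 19, 32, 137.
BglII cuts at 3 sites.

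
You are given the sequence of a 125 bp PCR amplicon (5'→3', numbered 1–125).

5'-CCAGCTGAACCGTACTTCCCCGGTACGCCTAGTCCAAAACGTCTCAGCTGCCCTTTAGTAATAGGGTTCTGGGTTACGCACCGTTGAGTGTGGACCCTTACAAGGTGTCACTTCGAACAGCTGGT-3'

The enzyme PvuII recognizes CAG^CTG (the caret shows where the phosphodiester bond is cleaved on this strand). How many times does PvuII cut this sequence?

CAGCTG occurs starting at positions 2, 45, 118.
PvuII cuts at 3 sites.

3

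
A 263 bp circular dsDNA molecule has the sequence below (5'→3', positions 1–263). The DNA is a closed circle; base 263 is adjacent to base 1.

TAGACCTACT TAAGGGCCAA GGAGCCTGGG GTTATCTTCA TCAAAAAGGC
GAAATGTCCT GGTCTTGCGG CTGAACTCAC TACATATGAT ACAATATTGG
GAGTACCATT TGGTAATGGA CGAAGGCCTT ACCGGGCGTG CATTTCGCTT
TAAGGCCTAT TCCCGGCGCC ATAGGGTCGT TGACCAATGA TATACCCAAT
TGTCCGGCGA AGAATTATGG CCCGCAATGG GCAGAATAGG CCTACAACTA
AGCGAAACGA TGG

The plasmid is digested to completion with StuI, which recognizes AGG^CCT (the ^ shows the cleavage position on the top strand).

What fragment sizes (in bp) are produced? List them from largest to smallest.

StuI sites (AGGCCT) start at positions 124, 153, 238.
StuI cuts after base 3 of each site, so after positions 126, 155, 240.
Circular molecule, 3 cuts → 3 fragments:
  127–155 → 29 bp
  156–240 → 85 bp
  241–263 then 1–126 → 23 + 126 = 149 bp
Sorted largest to smallest: 149, 85, 29 bp.

149, 85, 29 bp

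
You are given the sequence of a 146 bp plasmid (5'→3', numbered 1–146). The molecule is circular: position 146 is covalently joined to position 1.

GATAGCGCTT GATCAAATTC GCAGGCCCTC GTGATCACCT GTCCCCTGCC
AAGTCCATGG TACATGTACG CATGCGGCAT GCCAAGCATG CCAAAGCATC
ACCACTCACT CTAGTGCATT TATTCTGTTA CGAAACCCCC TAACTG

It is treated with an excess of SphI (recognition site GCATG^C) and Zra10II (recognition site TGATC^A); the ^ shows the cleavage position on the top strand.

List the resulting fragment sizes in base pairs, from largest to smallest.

70, 38, 22, 9, 7 bp

SphI sites (GCATGC) start at positions 70, 77, 86.
SphI cuts after base 5 of each site (before the last base), so after positions 74, 81, 90.
Zra10II sites (TGATCA) start at positions 10, 32.
Zra10II cuts after base 5 of each site (before the last base), so after positions 14, 36.
Combined cut positions: 14, 36, 74, 81, 90.
Circular molecule, 5 cuts → 5 fragments:
  15–36 → 22 bp
  37–74 → 38 bp
  75–81 → 7 bp
  82–90 → 9 bp
  91–146 then 1–14 → 56 + 14 = 70 bp
Sorted largest to smallest: 70, 38, 22, 9, 7 bp.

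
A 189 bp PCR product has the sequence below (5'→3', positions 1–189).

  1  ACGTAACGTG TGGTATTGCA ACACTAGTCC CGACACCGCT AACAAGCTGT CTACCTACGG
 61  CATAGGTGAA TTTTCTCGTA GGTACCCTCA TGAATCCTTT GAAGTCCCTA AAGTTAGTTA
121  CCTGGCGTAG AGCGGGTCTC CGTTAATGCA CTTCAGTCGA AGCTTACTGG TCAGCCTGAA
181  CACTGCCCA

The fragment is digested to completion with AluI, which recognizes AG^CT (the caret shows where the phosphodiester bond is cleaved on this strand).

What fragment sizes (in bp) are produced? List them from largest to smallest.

116, 46, 27 bp

AluI sites (AGCT) start at positions 45, 161.
AluI cuts after base 2 of each site, so after positions 46, 162.
Linear molecule, 2 cuts → 3 fragments:
  1–46 → 46 bp
  47–162 → 116 bp
  163–189 → 27 bp
Sorted largest to smallest: 116, 46, 27 bp.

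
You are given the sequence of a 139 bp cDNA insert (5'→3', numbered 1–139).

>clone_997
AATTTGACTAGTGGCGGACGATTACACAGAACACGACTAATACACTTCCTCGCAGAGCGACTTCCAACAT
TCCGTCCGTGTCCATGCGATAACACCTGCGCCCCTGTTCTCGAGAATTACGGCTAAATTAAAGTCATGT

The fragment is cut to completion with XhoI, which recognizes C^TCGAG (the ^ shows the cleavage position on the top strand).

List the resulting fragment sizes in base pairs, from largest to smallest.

The XhoI site (CTCGAG) starts at position 109.
XhoI cuts after the first base of each site, so after position 109.
Linear molecule, 1 cut → 2 fragments:
  1–109 → 109 bp
  110–139 → 30 bp
Sorted largest to smallest: 109, 30 bp.

109, 30 bp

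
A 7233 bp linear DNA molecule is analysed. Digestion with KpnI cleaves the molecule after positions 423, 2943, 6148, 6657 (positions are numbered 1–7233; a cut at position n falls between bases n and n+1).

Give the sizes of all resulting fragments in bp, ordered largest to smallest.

Linear molecule, 4 cuts → 5 fragments:
  423 − 0 = 423 bp
  2943 − 423 = 2520 bp
  6148 − 2943 = 3205 bp
  6657 − 6148 = 509 bp
  7233 − 6657 = 576 bp
Sorted largest to smallest: 3205, 2520, 576, 509, 423 bp.

3205, 2520, 576, 509, 423 bp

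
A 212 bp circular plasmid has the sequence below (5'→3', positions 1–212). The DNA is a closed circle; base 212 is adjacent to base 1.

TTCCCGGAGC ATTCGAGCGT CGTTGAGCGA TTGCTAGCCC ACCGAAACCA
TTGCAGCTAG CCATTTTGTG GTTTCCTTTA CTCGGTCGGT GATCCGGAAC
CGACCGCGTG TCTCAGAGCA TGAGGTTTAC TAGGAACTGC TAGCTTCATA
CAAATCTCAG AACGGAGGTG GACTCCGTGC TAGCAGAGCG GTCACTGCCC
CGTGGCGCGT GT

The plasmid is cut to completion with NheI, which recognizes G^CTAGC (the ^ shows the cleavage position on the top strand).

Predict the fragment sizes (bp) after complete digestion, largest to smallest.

83, 66, 40, 23 bp

NheI sites (GCTAGC) start at positions 33, 56, 139, 179.
NheI cuts after the first base of each site, so after positions 33, 56, 139, 179.
Circular molecule, 4 cuts → 4 fragments:
  34–56 → 23 bp
  57–139 → 83 bp
  140–179 → 40 bp
  180–212 then 1–33 → 33 + 33 = 66 bp
Sorted largest to smallest: 83, 66, 40, 23 bp.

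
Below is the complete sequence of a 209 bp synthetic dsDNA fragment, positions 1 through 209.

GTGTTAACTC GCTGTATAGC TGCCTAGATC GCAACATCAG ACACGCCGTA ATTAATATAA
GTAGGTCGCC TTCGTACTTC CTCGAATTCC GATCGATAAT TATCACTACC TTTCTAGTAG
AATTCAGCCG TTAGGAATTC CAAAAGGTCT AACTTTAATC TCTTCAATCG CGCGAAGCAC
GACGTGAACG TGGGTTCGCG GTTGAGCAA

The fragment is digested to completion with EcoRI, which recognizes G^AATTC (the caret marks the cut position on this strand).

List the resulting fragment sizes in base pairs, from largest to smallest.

EcoRI sites (GAATTC) start at positions 84, 120, 135.
EcoRI cuts after the first base of each site, so after positions 84, 120, 135.
Linear molecule, 3 cuts → 4 fragments:
  1–84 → 84 bp
  85–120 → 36 bp
  121–135 → 15 bp
  136–209 → 74 bp
Sorted largest to smallest: 84, 74, 36, 15 bp.

84, 74, 36, 15 bp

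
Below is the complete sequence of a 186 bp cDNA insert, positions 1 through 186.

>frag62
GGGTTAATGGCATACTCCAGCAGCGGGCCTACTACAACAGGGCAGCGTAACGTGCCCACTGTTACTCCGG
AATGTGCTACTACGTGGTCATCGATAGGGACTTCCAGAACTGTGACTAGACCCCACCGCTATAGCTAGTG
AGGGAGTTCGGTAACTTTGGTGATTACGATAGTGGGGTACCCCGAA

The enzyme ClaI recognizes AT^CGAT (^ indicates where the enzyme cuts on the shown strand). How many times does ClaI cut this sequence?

ATCGAT occurs starting at position 90.
ClaI cuts at 1 site.

1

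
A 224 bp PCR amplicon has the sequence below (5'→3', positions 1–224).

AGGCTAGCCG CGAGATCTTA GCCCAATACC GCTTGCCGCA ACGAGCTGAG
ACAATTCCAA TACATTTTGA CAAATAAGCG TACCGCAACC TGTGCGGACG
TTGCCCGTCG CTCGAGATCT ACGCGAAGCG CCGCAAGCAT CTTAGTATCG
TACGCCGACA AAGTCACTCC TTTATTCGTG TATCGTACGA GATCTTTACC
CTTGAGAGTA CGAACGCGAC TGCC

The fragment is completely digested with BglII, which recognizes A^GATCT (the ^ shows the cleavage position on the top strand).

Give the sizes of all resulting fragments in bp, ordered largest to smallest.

BglII sites (AGATCT) start at positions 13, 115, 190.
BglII cuts after the first base of each site, so after positions 13, 115, 190.
Linear molecule, 3 cuts → 4 fragments:
  1–13 → 13 bp
  14–115 → 102 bp
  116–190 → 75 bp
  191–224 → 34 bp
Sorted largest to smallest: 102, 75, 34, 13 bp.

102, 75, 34, 13 bp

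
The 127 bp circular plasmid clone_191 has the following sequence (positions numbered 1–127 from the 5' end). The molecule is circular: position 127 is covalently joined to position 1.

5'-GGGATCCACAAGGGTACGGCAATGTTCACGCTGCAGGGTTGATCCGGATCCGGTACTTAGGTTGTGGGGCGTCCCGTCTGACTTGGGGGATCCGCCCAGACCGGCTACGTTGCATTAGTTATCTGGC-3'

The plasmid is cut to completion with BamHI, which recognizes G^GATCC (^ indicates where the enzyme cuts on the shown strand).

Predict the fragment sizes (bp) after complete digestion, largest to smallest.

BamHI sites (GGATCC) start at positions 2, 46, 88.
BamHI cuts after the first base of each site, so after positions 2, 46, 88.
Circular molecule, 3 cuts → 3 fragments:
  3–46 → 44 bp
  47–88 → 42 bp
  89–127 then 1–2 → 39 + 2 = 41 bp
Sorted largest to smallest: 44, 42, 41 bp.

44, 42, 41 bp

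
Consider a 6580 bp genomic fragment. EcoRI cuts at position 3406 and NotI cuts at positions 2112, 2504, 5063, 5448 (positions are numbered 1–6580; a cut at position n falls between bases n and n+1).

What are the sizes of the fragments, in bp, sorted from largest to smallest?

2112, 1657, 1132, 902, 392, 385 bp

Combined cut positions (sorted): 2112, 2504, 3406, 5063, 5448.
Linear molecule, 5 cuts → 6 fragments:
  2112 − 0 = 2112 bp
  2504 − 2112 = 392 bp
  3406 − 2504 = 902 bp
  5063 − 3406 = 1657 bp
  5448 − 5063 = 385 bp
  6580 − 5448 = 1132 bp
Sorted largest to smallest: 2112, 1657, 1132, 902, 392, 385 bp.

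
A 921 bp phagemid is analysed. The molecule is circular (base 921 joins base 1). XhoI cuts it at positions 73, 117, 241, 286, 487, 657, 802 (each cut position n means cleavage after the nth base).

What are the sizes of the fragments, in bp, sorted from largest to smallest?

201, 192, 170, 145, 124, 45, 44 bp

Circular molecule, 7 cuts → 7 fragments:
  117 − 73 = 44 bp
  241 − 117 = 124 bp
  286 − 241 = 45 bp
  487 − 286 = 201 bp
  657 − 487 = 170 bp
  802 − 657 = 145 bp
  wrap: 921 − 802 + 73 = 192 bp
Sorted largest to smallest: 201, 192, 170, 145, 124, 45, 44 bp.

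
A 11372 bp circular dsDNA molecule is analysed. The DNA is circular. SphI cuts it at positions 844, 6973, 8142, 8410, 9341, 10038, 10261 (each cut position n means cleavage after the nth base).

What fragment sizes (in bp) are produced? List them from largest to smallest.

6129, 1955, 1169, 931, 697, 268, 223 bp

Circular molecule, 7 cuts → 7 fragments:
  6973 − 844 = 6129 bp
  8142 − 6973 = 1169 bp
  8410 − 8142 = 268 bp
  9341 − 8410 = 931 bp
  10038 − 9341 = 697 bp
  10261 − 10038 = 223 bp
  wrap: 11372 − 10261 + 844 = 1955 bp
Sorted largest to smallest: 6129, 1955, 1169, 931, 697, 268, 223 bp.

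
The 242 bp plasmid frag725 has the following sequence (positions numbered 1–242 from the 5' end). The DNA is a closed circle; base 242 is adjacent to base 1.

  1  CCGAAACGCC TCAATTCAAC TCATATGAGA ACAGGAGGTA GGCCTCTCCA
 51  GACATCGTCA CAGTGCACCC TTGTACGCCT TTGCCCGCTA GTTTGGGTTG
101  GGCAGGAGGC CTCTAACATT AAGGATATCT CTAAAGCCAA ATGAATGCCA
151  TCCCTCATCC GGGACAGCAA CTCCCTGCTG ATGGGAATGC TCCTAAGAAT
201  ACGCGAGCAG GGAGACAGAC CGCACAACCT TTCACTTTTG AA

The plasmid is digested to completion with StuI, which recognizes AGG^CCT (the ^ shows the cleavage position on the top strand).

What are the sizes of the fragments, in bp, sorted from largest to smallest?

StuI sites (AGGCCT) start at positions 40, 107.
StuI cuts after base 3 of each site, so after positions 42, 109.
Circular molecule, 2 cuts → 2 fragments:
  43–109 → 67 bp
  110–242 then 1–42 → 133 + 42 = 175 bp
Sorted largest to smallest: 175, 67 bp.

175, 67 bp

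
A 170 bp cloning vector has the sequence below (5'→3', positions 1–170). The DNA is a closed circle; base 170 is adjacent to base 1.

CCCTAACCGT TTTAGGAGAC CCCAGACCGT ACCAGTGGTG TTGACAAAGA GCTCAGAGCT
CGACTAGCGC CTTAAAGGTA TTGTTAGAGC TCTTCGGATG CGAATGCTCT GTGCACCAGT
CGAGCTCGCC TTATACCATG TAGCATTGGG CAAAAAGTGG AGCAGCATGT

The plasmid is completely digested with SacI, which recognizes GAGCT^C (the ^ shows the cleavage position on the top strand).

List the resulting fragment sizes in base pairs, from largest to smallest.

97, 35, 31, 7 bp

SacI sites (GAGCTC) start at positions 49, 56, 87, 122.
SacI cuts after base 5 of each site (before the last base), so after positions 53, 60, 91, 126.
Circular molecule, 4 cuts → 4 fragments:
  54–60 → 7 bp
  61–91 → 31 bp
  92–126 → 35 bp
  127–170 then 1–53 → 44 + 53 = 97 bp
Sorted largest to smallest: 97, 35, 31, 7 bp.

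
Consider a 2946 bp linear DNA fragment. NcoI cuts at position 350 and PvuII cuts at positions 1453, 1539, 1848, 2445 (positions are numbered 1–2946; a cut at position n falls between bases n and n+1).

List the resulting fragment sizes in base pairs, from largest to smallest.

1103, 597, 501, 350, 309, 86 bp

Combined cut positions (sorted): 350, 1453, 1539, 1848, 2445.
Linear molecule, 5 cuts → 6 fragments:
  350 − 0 = 350 bp
  1453 − 350 = 1103 bp
  1539 − 1453 = 86 bp
  1848 − 1539 = 309 bp
  2445 − 1848 = 597 bp
  2946 − 2445 = 501 bp
Sorted largest to smallest: 1103, 597, 501, 350, 309, 86 bp.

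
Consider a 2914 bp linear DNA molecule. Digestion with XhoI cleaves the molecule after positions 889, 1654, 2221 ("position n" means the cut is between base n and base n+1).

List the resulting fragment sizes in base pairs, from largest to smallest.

889, 765, 693, 567 bp

Linear molecule, 3 cuts → 4 fragments:
  889 − 0 = 889 bp
  1654 − 889 = 765 bp
  2221 − 1654 = 567 bp
  2914 − 2221 = 693 bp
Sorted largest to smallest: 889, 765, 693, 567 bp.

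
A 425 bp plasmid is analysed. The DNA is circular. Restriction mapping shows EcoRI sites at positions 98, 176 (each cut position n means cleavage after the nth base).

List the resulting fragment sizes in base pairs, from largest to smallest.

347, 78 bp

Circular molecule, 2 cuts → 2 fragments:
  176 − 98 = 78 bp
  wrap: 425 − 176 + 98 = 347 bp
Sorted largest to smallest: 347, 78 bp.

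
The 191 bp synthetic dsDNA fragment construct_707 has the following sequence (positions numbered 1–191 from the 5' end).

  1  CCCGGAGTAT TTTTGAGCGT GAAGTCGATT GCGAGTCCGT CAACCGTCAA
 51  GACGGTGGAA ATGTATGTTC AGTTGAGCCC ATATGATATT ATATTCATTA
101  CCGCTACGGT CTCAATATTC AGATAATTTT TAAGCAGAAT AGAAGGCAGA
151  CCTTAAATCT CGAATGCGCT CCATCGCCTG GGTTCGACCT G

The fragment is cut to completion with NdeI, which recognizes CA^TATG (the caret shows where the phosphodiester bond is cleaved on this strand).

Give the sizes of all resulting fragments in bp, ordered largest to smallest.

110, 81 bp

The NdeI site (CATATG) starts at position 80.
NdeI cuts after base 2 of each site, so after position 81.
Linear molecule, 1 cut → 2 fragments:
  1–81 → 81 bp
  82–191 → 110 bp
Sorted largest to smallest: 110, 81 bp.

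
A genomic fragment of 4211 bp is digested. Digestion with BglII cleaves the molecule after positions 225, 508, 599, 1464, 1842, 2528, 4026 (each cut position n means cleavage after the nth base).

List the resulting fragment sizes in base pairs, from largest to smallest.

Linear molecule, 7 cuts → 8 fragments:
  225 − 0 = 225 bp
  508 − 225 = 283 bp
  599 − 508 = 91 bp
  1464 − 599 = 865 bp
  1842 − 1464 = 378 bp
  2528 − 1842 = 686 bp
  4026 − 2528 = 1498 bp
  4211 − 4026 = 185 bp
Sorted largest to smallest: 1498, 865, 686, 378, 283, 225, 185, 91 bp.

1498, 865, 686, 378, 283, 225, 185, 91 bp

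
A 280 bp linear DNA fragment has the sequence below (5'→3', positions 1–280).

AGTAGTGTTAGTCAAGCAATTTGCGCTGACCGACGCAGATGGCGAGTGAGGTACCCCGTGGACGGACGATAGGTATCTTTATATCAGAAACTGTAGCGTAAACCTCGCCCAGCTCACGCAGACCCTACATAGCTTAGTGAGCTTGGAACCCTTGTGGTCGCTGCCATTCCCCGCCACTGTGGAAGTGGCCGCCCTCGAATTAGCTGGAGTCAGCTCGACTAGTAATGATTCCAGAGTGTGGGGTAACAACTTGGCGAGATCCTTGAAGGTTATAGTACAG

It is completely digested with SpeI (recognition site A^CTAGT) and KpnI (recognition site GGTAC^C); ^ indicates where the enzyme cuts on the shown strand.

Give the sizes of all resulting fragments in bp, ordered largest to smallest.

The SpeI site (ACTAGT) starts at position 218.
SpeI cuts after the first base of each site, so after position 218.
The KpnI site (GGTACC) starts at position 50.
KpnI cuts after base 5 of each site (before the last base), so after position 54.
Combined cut positions: 54, 218.
Linear molecule, 2 cuts → 3 fragments:
  1–54 → 54 bp
  55–218 → 164 bp
  219–280 → 62 bp
Sorted largest to smallest: 164, 62, 54 bp.

164, 62, 54 bp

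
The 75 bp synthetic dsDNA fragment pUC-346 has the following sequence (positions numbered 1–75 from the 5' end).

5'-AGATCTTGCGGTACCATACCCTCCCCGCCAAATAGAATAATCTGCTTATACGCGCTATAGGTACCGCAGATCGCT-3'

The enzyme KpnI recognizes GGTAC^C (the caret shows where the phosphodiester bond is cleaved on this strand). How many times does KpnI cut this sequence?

2

GGTACC occurs starting at positions 10, 60.
KpnI cuts at 2 sites.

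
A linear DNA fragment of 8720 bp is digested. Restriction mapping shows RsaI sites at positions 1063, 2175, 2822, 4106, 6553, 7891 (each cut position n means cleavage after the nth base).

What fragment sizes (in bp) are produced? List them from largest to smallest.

2447, 1338, 1284, 1112, 1063, 829, 647 bp

Linear molecule, 6 cuts → 7 fragments:
  1063 − 0 = 1063 bp
  2175 − 1063 = 1112 bp
  2822 − 2175 = 647 bp
  4106 − 2822 = 1284 bp
  6553 − 4106 = 2447 bp
  7891 − 6553 = 1338 bp
  8720 − 7891 = 829 bp
Sorted largest to smallest: 2447, 1338, 1284, 1112, 1063, 829, 647 bp.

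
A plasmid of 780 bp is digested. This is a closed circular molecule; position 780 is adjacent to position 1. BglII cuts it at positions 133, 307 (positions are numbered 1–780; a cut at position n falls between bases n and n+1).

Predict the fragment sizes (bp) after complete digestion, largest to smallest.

606, 174 bp

Circular molecule, 2 cuts → 2 fragments:
  307 − 133 = 174 bp
  wrap: 780 − 307 + 133 = 606 bp
Sorted largest to smallest: 606, 174 bp.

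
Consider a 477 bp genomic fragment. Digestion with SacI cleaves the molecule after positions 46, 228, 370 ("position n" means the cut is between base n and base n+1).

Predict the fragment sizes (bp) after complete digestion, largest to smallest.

182, 142, 107, 46 bp

Linear molecule, 3 cuts → 4 fragments:
  46 − 0 = 46 bp
  228 − 46 = 182 bp
  370 − 228 = 142 bp
  477 − 370 = 107 bp
Sorted largest to smallest: 182, 142, 107, 46 bp.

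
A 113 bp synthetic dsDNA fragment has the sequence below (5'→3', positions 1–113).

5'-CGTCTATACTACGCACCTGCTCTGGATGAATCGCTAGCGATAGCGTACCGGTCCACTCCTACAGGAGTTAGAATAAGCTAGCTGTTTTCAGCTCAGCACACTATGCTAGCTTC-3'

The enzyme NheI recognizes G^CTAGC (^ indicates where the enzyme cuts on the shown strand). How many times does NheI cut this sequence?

GCTAGC occurs starting at positions 33, 77, 105.
NheI cuts at 3 sites.

3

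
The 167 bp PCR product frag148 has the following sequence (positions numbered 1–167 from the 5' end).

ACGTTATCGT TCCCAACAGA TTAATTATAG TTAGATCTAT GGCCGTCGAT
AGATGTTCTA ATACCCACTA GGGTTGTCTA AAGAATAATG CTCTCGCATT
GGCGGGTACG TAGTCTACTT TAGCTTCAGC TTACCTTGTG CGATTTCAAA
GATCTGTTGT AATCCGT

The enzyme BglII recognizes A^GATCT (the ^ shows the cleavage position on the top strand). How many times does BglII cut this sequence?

2

AGATCT occurs starting at positions 33, 150.
BglII cuts at 2 sites.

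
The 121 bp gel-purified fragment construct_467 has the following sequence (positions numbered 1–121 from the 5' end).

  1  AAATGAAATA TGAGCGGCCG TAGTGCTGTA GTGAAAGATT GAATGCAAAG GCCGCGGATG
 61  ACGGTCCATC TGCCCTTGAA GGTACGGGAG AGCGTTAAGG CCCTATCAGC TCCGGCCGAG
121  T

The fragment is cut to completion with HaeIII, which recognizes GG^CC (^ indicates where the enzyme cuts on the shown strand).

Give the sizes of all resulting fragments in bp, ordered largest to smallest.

49, 34, 17, 15, 6 bp

HaeIII sites (GGCC) start at positions 16, 50, 99, 114.
HaeIII cuts after base 2 of each site, so after positions 17, 51, 100, 115.
Linear molecule, 4 cuts → 5 fragments:
  1–17 → 17 bp
  18–51 → 34 bp
  52–100 → 49 bp
  101–115 → 15 bp
  116–121 → 6 bp
Sorted largest to smallest: 49, 34, 17, 15, 6 bp.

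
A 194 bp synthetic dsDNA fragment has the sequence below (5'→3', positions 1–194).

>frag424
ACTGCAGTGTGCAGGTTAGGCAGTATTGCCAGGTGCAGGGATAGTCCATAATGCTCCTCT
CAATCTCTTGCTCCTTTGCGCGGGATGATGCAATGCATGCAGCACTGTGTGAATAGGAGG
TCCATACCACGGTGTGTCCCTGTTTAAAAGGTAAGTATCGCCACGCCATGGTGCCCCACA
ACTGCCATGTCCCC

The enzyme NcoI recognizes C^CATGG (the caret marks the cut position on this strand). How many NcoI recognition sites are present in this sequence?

1

CCATGG occurs starting at position 166.
NcoI cuts at 1 site.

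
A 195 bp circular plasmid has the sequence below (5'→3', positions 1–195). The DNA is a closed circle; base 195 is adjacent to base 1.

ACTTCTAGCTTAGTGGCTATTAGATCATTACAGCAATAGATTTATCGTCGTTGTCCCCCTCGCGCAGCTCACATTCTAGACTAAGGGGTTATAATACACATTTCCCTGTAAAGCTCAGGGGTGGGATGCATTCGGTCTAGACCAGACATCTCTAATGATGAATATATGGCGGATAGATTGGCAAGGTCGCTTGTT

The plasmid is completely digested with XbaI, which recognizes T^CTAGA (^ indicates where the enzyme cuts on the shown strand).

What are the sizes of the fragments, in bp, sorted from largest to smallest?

134, 61 bp

XbaI sites (TCTAGA) start at positions 75, 136.
XbaI cuts after the first base of each site, so after positions 75, 136.
Circular molecule, 2 cuts → 2 fragments:
  76–136 → 61 bp
  137–195 then 1–75 → 59 + 75 = 134 bp
Sorted largest to smallest: 134, 61 bp.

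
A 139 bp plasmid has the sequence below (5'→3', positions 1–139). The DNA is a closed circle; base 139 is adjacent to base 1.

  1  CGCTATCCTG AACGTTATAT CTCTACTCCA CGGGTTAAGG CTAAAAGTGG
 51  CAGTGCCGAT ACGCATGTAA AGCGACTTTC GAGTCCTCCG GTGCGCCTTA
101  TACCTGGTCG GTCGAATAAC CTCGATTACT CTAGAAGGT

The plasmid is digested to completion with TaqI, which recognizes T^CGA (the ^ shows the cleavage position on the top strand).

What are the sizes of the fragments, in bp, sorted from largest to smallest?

96, 33, 10 bp

TaqI sites (TCGA) start at positions 79, 112, 122.
TaqI cuts after the first base of each site, so after positions 79, 112, 122.
Circular molecule, 3 cuts → 3 fragments:
  80–112 → 33 bp
  113–122 → 10 bp
  123–139 then 1–79 → 17 + 79 = 96 bp
Sorted largest to smallest: 96, 33, 10 bp.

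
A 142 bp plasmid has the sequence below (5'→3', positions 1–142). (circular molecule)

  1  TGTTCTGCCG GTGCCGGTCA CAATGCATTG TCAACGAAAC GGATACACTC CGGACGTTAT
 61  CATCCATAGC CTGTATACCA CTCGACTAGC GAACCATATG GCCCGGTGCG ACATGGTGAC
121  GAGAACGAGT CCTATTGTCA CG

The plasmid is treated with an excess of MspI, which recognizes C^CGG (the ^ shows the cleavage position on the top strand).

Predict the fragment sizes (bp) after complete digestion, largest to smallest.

MspI sites (CCGG) start at positions 8, 14, 50, 103.
MspI cuts after the first base of each site, so after positions 8, 14, 50, 103.
Circular molecule, 4 cuts → 4 fragments:
  9–14 → 6 bp
  15–50 → 36 bp
  51–103 → 53 bp
  104–142 then 1–8 → 39 + 8 = 47 bp
Sorted largest to smallest: 53, 47, 36, 6 bp.

53, 47, 36, 6 bp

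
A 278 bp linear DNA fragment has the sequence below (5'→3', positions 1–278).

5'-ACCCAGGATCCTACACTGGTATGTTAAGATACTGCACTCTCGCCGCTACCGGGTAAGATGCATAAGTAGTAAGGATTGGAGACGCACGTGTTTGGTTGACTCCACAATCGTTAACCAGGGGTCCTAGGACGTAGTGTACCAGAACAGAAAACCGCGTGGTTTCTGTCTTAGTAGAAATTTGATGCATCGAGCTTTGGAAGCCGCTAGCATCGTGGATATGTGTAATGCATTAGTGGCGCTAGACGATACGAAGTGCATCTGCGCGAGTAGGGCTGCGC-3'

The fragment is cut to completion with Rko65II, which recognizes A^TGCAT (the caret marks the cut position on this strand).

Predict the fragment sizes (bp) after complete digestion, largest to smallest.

Rko65II sites (ATGCAT) start at positions 58, 182, 225.
Rko65II cuts after the first base of each site, so after positions 58, 182, 225.
Linear molecule, 3 cuts → 4 fragments:
  1–58 → 58 bp
  59–182 → 124 bp
  183–225 → 43 bp
  226–278 → 53 bp
Sorted largest to smallest: 124, 58, 53, 43 bp.

124, 58, 53, 43 bp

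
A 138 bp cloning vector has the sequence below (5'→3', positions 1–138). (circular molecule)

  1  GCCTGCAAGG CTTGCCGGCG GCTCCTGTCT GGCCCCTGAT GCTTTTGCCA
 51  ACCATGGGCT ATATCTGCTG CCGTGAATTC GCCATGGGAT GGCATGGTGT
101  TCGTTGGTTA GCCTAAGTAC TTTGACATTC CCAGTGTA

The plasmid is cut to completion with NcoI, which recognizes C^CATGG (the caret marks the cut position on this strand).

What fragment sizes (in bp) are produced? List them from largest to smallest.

108, 30 bp

NcoI sites (CCATGG) start at positions 52, 82.
NcoI cuts after the first base of each site, so after positions 52, 82.
Circular molecule, 2 cuts → 2 fragments:
  53–82 → 30 bp
  83–138 then 1–52 → 56 + 52 = 108 bp
Sorted largest to smallest: 108, 30 bp.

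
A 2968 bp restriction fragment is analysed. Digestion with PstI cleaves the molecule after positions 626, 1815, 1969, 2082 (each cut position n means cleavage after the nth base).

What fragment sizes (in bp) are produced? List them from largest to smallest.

1189, 886, 626, 154, 113 bp

Linear molecule, 4 cuts → 5 fragments:
  626 − 0 = 626 bp
  1815 − 626 = 1189 bp
  1969 − 1815 = 154 bp
  2082 − 1969 = 113 bp
  2968 − 2082 = 886 bp
Sorted largest to smallest: 1189, 886, 626, 154, 113 bp.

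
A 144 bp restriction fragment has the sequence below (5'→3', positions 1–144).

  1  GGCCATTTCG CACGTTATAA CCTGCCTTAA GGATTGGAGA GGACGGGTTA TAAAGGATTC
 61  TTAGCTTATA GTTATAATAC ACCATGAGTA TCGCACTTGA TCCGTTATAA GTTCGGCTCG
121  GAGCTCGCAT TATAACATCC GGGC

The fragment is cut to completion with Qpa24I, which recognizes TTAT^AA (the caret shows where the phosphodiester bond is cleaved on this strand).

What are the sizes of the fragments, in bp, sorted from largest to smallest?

Qpa24I sites (TTATAA) start at positions 15, 48, 72, 105, 130.
Qpa24I cuts after base 4 of each site, so after positions 18, 51, 75, 108, 133.
Linear molecule, 5 cuts → 6 fragments:
  1–18 → 18 bp
  19–51 → 33 bp
  52–75 → 24 bp
  76–108 → 33 bp
  109–133 → 25 bp
  134–144 → 11 bp
Sorted largest to smallest: 33, 33, 25, 24, 18, 11 bp.

33, 33, 25, 24, 18, 11 bp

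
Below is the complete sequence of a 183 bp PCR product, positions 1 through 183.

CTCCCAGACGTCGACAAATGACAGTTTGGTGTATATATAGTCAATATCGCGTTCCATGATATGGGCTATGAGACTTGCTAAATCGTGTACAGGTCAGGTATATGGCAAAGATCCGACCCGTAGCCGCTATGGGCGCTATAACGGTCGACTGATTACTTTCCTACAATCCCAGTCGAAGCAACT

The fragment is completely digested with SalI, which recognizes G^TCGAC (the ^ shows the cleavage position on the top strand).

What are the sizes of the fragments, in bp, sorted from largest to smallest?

SalI sites (GTCGAC) start at positions 10, 144.
SalI cuts after the first base of each site, so after positions 10, 144.
Linear molecule, 2 cuts → 3 fragments:
  1–10 → 10 bp
  11–144 → 134 bp
  145–183 → 39 bp
Sorted largest to smallest: 134, 39, 10 bp.

134, 39, 10 bp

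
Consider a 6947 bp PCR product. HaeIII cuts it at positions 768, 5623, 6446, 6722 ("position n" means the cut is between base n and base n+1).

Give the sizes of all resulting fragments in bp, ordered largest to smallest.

Linear molecule, 4 cuts → 5 fragments:
  768 − 0 = 768 bp
  5623 − 768 = 4855 bp
  6446 − 5623 = 823 bp
  6722 − 6446 = 276 bp
  6947 − 6722 = 225 bp
Sorted largest to smallest: 4855, 823, 768, 276, 225 bp.

4855, 823, 768, 276, 225 bp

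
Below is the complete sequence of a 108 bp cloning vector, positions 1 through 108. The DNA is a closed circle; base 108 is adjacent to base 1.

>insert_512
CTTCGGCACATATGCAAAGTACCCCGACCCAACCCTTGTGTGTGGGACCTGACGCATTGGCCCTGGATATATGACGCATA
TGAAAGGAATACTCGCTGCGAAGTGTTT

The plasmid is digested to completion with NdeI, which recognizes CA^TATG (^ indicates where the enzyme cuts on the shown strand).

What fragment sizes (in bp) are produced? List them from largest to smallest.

NdeI sites (CATATG) start at positions 9, 77.
NdeI cuts after base 2 of each site, so after positions 10, 78.
Circular molecule, 2 cuts → 2 fragments:
  11–78 → 68 bp
  79–108 then 1–10 → 30 + 10 = 40 bp
Sorted largest to smallest: 68, 40 bp.

68, 40 bp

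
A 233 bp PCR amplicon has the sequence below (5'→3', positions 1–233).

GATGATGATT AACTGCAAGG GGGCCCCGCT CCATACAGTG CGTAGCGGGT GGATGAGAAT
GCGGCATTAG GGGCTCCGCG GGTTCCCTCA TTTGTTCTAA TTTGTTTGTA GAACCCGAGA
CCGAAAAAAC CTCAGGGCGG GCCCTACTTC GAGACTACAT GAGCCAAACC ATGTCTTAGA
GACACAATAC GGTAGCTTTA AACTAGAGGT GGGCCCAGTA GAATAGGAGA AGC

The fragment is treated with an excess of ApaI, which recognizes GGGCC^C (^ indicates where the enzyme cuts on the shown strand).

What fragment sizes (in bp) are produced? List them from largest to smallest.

118, 72, 25, 18 bp

ApaI sites (GGGCCC) start at positions 21, 139, 211.
ApaI cuts after base 5 of each site (before the last base), so after positions 25, 143, 215.
Linear molecule, 3 cuts → 4 fragments:
  1–25 → 25 bp
  26–143 → 118 bp
  144–215 → 72 bp
  216–233 → 18 bp
Sorted largest to smallest: 118, 72, 25, 18 bp.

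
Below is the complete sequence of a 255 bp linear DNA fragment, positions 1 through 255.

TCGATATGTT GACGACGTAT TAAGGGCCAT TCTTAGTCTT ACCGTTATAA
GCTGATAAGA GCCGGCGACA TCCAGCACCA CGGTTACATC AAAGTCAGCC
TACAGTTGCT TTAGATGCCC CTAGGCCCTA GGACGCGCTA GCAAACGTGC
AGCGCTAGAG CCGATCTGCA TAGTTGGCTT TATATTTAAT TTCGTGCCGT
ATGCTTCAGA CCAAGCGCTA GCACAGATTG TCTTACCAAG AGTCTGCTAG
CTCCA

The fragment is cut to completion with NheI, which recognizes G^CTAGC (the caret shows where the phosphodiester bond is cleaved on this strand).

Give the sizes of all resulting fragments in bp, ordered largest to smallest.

137, 80, 29, 9 bp

NheI sites (GCTAGC) start at positions 137, 217, 246.
NheI cuts after the first base of each site, so after positions 137, 217, 246.
Linear molecule, 3 cuts → 4 fragments:
  1–137 → 137 bp
  138–217 → 80 bp
  218–246 → 29 bp
  247–255 → 9 bp
Sorted largest to smallest: 137, 80, 29, 9 bp.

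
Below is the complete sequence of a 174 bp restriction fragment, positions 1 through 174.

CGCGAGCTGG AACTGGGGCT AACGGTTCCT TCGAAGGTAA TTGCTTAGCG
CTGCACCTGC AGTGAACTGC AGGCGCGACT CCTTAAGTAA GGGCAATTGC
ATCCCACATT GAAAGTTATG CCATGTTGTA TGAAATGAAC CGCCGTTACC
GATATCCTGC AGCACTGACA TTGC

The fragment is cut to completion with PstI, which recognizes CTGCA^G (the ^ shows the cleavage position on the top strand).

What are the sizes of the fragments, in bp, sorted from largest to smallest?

90, 61, 13, 10 bp

PstI sites (CTGCAG) start at positions 57, 67, 157.
PstI cuts after base 5 of each site (before the last base), so after positions 61, 71, 161.
Linear molecule, 3 cuts → 4 fragments:
  1–61 → 61 bp
  62–71 → 10 bp
  72–161 → 90 bp
  162–174 → 13 bp
Sorted largest to smallest: 90, 61, 13, 10 bp.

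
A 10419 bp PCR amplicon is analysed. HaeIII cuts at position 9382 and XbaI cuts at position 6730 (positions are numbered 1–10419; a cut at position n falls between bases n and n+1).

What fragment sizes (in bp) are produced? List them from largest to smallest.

6730, 2652, 1037 bp

Combined cut positions (sorted): 6730, 9382.
Linear molecule, 2 cuts → 3 fragments:
  6730 − 0 = 6730 bp
  9382 − 6730 = 2652 bp
  10419 − 9382 = 1037 bp
Sorted largest to smallest: 6730, 2652, 1037 bp.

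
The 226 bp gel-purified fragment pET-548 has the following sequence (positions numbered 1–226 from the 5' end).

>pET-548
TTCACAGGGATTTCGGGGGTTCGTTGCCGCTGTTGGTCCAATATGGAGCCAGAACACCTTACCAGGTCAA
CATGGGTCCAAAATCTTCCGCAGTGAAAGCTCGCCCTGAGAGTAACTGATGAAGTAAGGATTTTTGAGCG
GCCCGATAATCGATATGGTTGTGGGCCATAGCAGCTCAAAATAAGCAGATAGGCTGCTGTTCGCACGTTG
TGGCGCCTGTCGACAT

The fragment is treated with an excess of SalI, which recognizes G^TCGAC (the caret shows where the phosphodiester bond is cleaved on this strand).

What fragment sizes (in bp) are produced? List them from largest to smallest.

219, 7 bp

The SalI site (GTCGAC) starts at position 219.
SalI cuts after the first base of each site, so after position 219.
Linear molecule, 1 cut → 2 fragments:
  1–219 → 219 bp
  220–226 → 7 bp
Sorted largest to smallest: 219, 7 bp.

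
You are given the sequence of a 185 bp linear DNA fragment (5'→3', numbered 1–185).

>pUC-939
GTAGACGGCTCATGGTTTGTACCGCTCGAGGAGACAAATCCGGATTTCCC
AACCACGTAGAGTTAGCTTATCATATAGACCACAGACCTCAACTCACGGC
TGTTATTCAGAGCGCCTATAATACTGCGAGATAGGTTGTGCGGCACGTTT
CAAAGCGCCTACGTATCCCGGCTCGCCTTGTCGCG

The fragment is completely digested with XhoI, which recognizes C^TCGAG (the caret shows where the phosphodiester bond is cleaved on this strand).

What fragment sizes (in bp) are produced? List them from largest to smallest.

The XhoI site (CTCGAG) starts at position 25.
XhoI cuts after the first base of each site, so after position 25.
Linear molecule, 1 cut → 2 fragments:
  1–25 → 25 bp
  26–185 → 160 bp
Sorted largest to smallest: 160, 25 bp.

160, 25 bp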